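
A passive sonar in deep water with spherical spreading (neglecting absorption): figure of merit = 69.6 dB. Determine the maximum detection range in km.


At max range FOM = TL, so 20*log10(R) = 69.6
R = 10^(69.6/20) = 3019.95 m = 3.02 km

3.02 km


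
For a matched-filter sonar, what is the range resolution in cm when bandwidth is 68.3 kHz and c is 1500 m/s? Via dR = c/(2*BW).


dR = c/(2*BW) = 1500 / (2 * 68.3e3) = 0.011 m = 1.1 cm

1.1 cm


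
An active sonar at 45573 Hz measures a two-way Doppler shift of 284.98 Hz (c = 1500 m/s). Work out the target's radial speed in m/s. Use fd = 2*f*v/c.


From fd = 2*f*v/c, v = c*fd/(2*f) = 1500 * 284.98 / (2*45573) = 4.69

4.69 m/s


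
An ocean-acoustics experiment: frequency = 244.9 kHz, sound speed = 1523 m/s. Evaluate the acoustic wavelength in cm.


lambda = c/f = 1523 / 244900 = 0.0062 m = 0.62 cm

0.62 cm


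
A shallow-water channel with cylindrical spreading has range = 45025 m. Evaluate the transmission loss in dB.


46.53 dB


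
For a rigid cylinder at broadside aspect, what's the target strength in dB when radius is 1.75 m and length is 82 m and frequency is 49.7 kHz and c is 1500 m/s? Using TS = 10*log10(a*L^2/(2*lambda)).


lambda = 1500/49700 = 0.03018 m
TS = 10*log10(1.75*82^2/(2*0.03018)) = 52.9

52.9 dB


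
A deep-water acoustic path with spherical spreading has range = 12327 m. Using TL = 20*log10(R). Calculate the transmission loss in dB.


TL = 20*log10(12327) = 81.82

81.82 dB


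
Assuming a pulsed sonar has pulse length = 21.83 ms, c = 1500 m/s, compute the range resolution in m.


dR = c*tau/2 = 1500 * 21.83e-3 / 2 = 16.3725

16.3725 m


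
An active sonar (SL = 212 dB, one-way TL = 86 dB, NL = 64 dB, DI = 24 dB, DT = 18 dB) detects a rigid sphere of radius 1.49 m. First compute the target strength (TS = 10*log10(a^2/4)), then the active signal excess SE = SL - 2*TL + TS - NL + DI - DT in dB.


Step 1: TS = 10*log10(1.49^2/4) = -2.56 dB
Step 2: SE = SL - 2*TL + TS - NL + DI - DT = 212 - 2*86 + (-2.56) - 64 + 24 - 18 = -20.56

-20.56 dB


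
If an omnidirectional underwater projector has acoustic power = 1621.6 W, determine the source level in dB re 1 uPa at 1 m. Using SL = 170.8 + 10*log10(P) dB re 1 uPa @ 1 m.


SL = 170.8 + 10*log10(1621.6) = 170.8 + 32.1 = 202.9

202.9 dB


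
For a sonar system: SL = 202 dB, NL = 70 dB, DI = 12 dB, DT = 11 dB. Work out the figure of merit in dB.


133 dB


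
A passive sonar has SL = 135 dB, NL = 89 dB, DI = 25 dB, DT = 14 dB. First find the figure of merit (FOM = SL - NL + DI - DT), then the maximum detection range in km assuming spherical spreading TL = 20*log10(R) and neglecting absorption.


Step 1: FOM = SL - NL + DI - DT = 135 - 89 + 25 - 14 = 57 dB
Step 2: at max range FOM = TL = 20*log10(R), so R = 10^(57/20) = 707.95 m = 0.71 km

0.71 km


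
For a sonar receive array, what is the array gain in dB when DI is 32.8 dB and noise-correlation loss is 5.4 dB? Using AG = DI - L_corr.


AG = DI - L_corr = 32.8 - 5.4 = 27.4

27.4 dB


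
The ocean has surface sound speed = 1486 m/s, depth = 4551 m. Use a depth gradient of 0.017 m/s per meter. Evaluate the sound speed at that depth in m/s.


c = 1486 + 0.017 * 4551 = 1563.367

1563.367 m/s


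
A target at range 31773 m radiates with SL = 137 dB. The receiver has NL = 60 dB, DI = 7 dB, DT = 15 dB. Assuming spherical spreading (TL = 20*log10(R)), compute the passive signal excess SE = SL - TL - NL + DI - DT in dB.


Step 1: TL = 20*log10(31773) = 90.04 dB
Step 2: SE = 137 - 90.04 - 60 + 7 - 15 = -21.04

-21.04 dB


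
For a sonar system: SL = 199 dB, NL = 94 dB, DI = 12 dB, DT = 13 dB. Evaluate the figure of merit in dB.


FOM = SL - NL + DI - DT = 199 - 94 + 12 - 13 = 104

104 dB


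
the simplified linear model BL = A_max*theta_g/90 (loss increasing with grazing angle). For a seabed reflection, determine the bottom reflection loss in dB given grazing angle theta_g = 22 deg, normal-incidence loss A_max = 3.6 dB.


BL = A_max * theta_g / 90 = 3.6 * 22 / 90 = 0.88

0.88 dB


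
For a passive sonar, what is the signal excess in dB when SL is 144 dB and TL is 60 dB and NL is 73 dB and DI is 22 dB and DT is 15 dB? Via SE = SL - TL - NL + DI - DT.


SE = SL - TL - NL + DI - DT = 144 - 60 - 73 + 22 - 15 = 18

18 dB


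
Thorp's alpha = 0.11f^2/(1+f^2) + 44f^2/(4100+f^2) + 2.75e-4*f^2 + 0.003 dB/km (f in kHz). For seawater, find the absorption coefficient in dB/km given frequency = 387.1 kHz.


84.149 dB/km


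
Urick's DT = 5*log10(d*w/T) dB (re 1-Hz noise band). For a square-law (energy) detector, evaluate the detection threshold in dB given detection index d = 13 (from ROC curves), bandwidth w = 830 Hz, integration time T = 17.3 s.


DT = 5*log10(d*w/T) = 5*log10(13 * 830 / 17.3) = 5*log10(623.7) = 13.97

13.97 dB


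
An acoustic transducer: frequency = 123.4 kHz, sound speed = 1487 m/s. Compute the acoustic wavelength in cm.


lambda = c/f = 1487 / 123400 = 0.0121 m = 1.21 cm

1.21 cm


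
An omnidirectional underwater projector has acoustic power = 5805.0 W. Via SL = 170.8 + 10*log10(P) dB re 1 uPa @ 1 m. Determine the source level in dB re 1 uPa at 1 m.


SL = 170.8 + 10*log10(5805.0) = 170.8 + 37.64 = 208.44

208.44 dB


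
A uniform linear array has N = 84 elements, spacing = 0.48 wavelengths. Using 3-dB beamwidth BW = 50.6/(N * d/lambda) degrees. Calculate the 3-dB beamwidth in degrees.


1.25 deg


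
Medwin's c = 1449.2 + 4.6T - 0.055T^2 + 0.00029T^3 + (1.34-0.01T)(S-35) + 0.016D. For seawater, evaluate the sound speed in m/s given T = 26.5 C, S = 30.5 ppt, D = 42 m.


1533.71 m/s


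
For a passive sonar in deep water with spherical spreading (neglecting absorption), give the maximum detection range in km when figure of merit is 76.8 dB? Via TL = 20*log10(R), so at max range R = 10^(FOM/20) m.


6.92 km


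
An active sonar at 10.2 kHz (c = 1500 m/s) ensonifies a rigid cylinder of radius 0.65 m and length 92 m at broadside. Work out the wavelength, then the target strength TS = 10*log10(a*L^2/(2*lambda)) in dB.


Step 1: lambda = c/f = 1500/10200 = 0.14706 m
Step 2: TS = 10*log10(a*L^2/(2*lambda)) = 10*log10(0.65*92^2/(2*0.14706)) = 42.72

42.72 dB


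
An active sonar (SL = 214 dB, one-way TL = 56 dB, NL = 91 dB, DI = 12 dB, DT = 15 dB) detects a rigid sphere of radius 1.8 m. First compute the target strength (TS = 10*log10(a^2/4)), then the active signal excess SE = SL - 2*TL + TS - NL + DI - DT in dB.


Step 1: TS = 10*log10(1.8^2/4) = -0.92 dB
Step 2: SE = SL - 2*TL + TS - NL + DI - DT = 214 - 2*56 + (-0.92) - 91 + 12 - 15 = 7.08

7.08 dB


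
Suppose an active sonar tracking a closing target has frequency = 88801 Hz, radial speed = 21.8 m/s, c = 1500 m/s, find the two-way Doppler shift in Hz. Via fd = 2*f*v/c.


2581.15 Hz


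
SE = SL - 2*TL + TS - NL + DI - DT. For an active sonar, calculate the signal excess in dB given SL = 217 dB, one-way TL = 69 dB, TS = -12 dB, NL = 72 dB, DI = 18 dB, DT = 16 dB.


SE = SL - 2*TL + TS - NL + DI - DT = 217 - 2*69 + (-12) - 72 + 18 - 16 = -3

-3 dB


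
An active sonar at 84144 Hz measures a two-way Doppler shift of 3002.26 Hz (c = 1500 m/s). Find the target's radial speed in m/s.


From fd = 2*f*v/c, v = c*fd/(2*f) = 1500 * 3002.26 / (2*84144) = 26.76

26.76 m/s


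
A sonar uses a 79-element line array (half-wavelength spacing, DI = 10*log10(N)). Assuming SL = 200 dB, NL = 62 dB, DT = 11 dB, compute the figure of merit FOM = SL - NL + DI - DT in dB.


Step 1: DI = 10*log10(79) = 18.98 dB
Step 2: FOM = SL - NL + DI - DT = 200 - 62 + 18.98 - 11 = 145.98

145.98 dB


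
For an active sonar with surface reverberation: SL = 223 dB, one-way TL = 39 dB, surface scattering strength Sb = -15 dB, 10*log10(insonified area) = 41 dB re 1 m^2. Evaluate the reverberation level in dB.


171 dB


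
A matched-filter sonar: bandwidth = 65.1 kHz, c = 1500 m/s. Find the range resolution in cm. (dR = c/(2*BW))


dR = c/(2*BW) = 1500 / (2 * 65.1e3) = 0.0115 m = 1.15 cm

1.15 cm


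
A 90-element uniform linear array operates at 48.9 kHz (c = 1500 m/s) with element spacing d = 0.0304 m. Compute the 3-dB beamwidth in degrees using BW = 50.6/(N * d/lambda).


Step 1: lambda = 1500/48900 = 0.03067 m
Step 2: d/lambda = 0.0304/0.03067 = 0.9912
Step 3: BW = 50.6/(N * d/lambda) = 50.6/(90 * 0.9912) = 0.57

0.57 deg


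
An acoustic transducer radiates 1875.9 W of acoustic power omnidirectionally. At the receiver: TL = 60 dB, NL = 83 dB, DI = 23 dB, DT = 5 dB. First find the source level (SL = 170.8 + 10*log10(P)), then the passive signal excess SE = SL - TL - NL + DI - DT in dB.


Step 1: SL = 170.8 + 10*log10(1875.9) = 203.53 dB
Step 2: SE = SL - TL - NL + DI - DT = 203.53 - 60 - 83 + 23 - 5 = 78.53

78.53 dB


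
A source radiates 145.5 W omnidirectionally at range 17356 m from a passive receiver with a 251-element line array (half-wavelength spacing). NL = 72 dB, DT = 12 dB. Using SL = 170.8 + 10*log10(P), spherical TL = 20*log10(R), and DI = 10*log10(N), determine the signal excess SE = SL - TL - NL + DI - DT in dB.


Step 1: SL = 170.8 + 10*log10(145.5) = 192.43 dB
Step 2: TL = 20*log10(17356) = 84.79 dB
Step 3: DI = 10*log10(251) = 24.0 dB
Step 4: SE = SL - TL - NL + DI - DT = 192.43 - 84.79 - 72 + 24.0 - 12 = 47.64

47.64 dB


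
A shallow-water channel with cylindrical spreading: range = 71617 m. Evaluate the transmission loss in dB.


48.55 dB


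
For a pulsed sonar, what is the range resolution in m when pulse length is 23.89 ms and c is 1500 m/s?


17.9175 m


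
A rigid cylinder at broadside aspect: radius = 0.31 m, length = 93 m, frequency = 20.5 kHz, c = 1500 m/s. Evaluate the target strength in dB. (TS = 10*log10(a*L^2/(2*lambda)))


lambda = 1500/20500 = 0.07317 m
TS = 10*log10(0.31*93^2/(2*0.07317)) = 42.63

42.63 dB


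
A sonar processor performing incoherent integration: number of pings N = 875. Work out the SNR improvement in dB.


Gain = 5*log10(875) = 14.71

14.71 dB


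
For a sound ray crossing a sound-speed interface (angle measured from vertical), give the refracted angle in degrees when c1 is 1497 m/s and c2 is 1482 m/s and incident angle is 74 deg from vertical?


sin(theta2) = (c2/c1)*sin(theta1) = (1482/1497)*sin(74 deg) = 0.95163
theta2 = arcsin(0.95163) = 72.11

72.11 deg


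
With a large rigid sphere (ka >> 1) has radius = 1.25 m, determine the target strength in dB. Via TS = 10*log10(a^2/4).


TS = 10*log10(1.25^2 / 4) = 10*log10(0.390625) = -4.08

-4.08 dB


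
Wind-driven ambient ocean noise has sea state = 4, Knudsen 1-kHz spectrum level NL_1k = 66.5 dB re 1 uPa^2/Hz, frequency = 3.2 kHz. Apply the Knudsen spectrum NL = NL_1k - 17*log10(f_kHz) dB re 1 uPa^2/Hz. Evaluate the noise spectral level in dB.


NL = NL_1k - 17*log10(f_kHz) = 66.5 - 17*log10(3.2) = 66.5 - (8.59) = 57.91

57.91 dB


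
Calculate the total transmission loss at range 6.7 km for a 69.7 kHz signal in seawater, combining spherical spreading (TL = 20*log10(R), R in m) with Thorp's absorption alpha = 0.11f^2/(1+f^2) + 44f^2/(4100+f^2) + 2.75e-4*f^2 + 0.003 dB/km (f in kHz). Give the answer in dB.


Step 1 (Thorp): alpha = 0.11*4858.09/(1+4858.09) + 44*4858.09/(4100+4858.09) + 2.75e-4*4858.09 + 0.003 = 25.3107 dB/km
Step 2: TL_spread = 20*log10(6700) = 76.52 dB
Step 3: TL_abs = alpha*R = 25.3107 * 6.7 = 169.58 dB
Step 4: TL_total = 76.52 + 169.58 = 246.1

246.1 dB


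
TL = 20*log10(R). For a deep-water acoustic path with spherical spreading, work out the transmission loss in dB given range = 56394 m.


95.02 dB


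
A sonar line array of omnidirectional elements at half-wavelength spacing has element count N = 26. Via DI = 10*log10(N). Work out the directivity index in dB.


DI = 10*log10(26) = 14.15

14.15 dB


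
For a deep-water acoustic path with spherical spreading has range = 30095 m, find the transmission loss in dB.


89.57 dB


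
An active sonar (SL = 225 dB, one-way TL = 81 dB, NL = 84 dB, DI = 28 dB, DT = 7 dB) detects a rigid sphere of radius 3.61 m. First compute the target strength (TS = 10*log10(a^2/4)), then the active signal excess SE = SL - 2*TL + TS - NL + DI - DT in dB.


Step 1: TS = 10*log10(3.61^2/4) = 5.13 dB
Step 2: SE = SL - 2*TL + TS - NL + DI - DT = 225 - 2*81 + (5.13) - 84 + 28 - 7 = 5.13

5.13 dB


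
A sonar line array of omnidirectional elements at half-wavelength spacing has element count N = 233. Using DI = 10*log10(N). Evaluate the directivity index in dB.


23.67 dB


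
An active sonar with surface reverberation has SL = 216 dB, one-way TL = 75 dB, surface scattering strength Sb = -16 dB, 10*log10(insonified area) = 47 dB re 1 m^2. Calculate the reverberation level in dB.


97 dB


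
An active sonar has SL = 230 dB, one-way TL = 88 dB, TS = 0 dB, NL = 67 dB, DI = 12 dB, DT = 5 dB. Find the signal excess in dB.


SE = SL - 2*TL + TS - NL + DI - DT = 230 - 2*88 + (0) - 67 + 12 - 5 = -6

-6 dB


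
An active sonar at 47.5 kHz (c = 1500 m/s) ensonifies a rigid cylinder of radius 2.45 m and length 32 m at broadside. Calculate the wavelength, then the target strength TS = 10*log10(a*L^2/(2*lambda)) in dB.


Step 1: lambda = c/f = 1500/47500 = 0.03158 m
Step 2: TS = 10*log10(a*L^2/(2*lambda)) = 10*log10(2.45*32^2/(2*0.03158)) = 45.99

45.99 dB


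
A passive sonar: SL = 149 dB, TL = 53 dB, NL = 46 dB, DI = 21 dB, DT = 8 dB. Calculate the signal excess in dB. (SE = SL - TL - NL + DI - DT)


63 dB


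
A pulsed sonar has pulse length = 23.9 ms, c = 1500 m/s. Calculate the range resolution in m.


dR = c*tau/2 = 1500 * 23.9e-3 / 2 = 17.925

17.925 m


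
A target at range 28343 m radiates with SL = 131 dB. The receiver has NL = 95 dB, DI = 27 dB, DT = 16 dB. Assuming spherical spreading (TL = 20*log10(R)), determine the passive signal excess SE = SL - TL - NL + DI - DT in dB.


-42.05 dB


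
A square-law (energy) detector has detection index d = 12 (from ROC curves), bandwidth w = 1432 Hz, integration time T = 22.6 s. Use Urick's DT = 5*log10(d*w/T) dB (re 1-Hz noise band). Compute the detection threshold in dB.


DT = 5*log10(d*w/T) = 5*log10(12 * 1432 / 22.6) = 5*log10(760.35) = 14.41

14.41 dB


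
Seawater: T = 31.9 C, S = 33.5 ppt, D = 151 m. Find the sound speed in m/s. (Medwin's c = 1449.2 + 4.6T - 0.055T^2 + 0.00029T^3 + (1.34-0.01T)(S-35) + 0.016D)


c = 1449.2 + 4.6*31.9 - 0.055*31.9^2 + 0.00029*31.9^3 + (1.34 - 0.01*31.9)*(33.5 - 35) + 0.016*151 = 1550.27

1550.27 m/s


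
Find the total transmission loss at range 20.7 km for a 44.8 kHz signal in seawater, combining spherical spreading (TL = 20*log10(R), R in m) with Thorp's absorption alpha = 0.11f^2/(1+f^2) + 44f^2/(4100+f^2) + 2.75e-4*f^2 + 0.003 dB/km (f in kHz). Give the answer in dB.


399.41 dB


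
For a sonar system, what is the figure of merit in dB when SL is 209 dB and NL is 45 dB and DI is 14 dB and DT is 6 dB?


172 dB


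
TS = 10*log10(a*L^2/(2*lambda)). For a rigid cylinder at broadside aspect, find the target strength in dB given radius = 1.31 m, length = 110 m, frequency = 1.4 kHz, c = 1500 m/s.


38.69 dB


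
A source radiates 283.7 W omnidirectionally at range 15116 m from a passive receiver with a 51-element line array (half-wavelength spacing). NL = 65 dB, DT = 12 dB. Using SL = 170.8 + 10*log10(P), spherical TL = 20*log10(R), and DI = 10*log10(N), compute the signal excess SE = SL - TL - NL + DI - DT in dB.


Step 1: SL = 170.8 + 10*log10(283.7) = 195.33 dB
Step 2: TL = 20*log10(15116) = 83.59 dB
Step 3: DI = 10*log10(51) = 17.08 dB
Step 4: SE = SL - TL - NL + DI - DT = 195.33 - 83.59 - 65 + 17.08 - 12 = 51.82

51.82 dB


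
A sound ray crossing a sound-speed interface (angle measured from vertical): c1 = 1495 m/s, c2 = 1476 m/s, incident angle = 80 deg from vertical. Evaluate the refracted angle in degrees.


76.48 deg


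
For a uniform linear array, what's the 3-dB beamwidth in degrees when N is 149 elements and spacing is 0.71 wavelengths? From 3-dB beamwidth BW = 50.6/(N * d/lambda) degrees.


BW = 50.6 / (149 * 0.71) = 50.6 / 105.79 = 0.48

0.48 deg


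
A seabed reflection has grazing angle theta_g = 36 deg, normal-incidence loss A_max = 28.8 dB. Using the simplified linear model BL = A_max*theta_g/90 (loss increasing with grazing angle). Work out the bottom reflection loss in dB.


BL = A_max * theta_g / 90 = 28.8 * 36 / 90 = 11.52

11.52 dB


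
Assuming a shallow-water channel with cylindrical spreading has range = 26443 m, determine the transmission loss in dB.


TL = 10*log10(26443) = 44.22

44.22 dB


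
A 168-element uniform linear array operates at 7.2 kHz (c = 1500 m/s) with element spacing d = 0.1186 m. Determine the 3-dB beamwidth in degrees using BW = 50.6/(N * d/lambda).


0.53 deg


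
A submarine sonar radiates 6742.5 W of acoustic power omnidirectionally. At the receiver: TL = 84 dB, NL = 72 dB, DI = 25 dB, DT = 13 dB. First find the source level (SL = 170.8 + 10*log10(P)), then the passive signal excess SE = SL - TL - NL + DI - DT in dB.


Step 1: SL = 170.8 + 10*log10(6742.5) = 209.09 dB
Step 2: SE = SL - TL - NL + DI - DT = 209.09 - 84 - 72 + 25 - 13 = 65.09

65.09 dB


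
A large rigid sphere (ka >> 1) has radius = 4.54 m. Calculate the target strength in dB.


7.12 dB


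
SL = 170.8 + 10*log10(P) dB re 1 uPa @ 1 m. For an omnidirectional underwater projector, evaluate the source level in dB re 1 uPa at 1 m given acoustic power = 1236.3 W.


SL = 170.8 + 10*log10(1236.3) = 170.8 + 30.92 = 201.72

201.72 dB


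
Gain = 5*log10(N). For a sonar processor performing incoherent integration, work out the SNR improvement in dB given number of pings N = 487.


Gain = 5*log10(487) = 13.44

13.44 dB


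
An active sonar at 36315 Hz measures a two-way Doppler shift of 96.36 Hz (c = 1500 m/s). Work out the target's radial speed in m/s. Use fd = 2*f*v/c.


From fd = 2*f*v/c, v = c*fd/(2*f) = 1500 * 96.36 / (2*36315) = 1.99

1.99 m/s


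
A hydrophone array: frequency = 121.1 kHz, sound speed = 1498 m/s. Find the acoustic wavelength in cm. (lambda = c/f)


1.24 cm


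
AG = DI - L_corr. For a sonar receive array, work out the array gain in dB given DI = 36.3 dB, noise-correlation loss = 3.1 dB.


AG = DI - L_corr = 36.3 - 3.1 = 33.2

33.2 dB


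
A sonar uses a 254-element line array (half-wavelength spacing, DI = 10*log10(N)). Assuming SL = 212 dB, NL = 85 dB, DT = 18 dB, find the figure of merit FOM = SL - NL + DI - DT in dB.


Step 1: DI = 10*log10(254) = 24.05 dB
Step 2: FOM = SL - NL + DI - DT = 212 - 85 + 24.05 - 18 = 133.05

133.05 dB


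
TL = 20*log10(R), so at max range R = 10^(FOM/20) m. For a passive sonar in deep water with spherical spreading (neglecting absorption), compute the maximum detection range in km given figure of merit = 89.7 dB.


At max range FOM = TL, so 20*log10(R) = 89.7
R = 10^(89.7/20) = 30549.21 m = 30.55 km

30.55 km


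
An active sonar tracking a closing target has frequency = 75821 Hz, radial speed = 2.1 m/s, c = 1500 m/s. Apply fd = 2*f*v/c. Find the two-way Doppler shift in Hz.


fd = 2*f*v/c = 2 * 75821 * 2.1 / 1500 = 212.3

212.3 Hz


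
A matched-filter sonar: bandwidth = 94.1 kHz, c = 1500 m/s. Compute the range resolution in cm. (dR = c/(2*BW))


0.8 cm


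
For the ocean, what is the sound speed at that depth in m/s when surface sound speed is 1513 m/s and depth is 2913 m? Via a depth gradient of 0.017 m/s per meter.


1562.521 m/s


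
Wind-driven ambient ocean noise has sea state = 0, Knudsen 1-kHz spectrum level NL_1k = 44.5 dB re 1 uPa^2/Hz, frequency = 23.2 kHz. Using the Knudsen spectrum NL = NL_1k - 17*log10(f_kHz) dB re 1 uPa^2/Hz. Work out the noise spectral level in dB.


21.29 dB


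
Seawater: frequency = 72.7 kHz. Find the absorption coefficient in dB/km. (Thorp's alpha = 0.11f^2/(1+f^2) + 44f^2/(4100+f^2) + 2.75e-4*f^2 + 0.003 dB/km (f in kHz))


f^2 = 5285.29
alpha = 0.11*5285.29/(1+5285.29) + 44*5285.29/(4100+5285.29) + 2.75e-4*5285.29 + 0.003 = 26.345

26.345 dB/km


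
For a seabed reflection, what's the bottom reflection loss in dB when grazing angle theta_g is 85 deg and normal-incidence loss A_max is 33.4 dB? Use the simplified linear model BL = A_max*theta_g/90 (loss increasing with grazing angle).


BL = A_max * theta_g / 90 = 33.4 * 85 / 90 = 31.54

31.54 dB


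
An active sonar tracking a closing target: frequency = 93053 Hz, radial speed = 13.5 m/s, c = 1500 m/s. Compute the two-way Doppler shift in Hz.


fd = 2*f*v/c = 2 * 93053 * 13.5 / 1500 = 1674.95

1674.95 Hz


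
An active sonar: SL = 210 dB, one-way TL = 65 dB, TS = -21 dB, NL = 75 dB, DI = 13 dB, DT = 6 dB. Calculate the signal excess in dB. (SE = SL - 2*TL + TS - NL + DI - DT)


-9 dB


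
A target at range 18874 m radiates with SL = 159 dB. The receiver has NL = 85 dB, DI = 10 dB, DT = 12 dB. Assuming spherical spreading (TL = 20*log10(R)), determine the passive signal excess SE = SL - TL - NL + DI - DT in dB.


Step 1: TL = 20*log10(18874) = 85.52 dB
Step 2: SE = 159 - 85.52 - 85 + 10 - 12 = -13.52

-13.52 dB


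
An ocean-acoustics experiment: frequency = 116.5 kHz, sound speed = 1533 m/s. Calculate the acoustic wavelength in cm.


1.32 cm


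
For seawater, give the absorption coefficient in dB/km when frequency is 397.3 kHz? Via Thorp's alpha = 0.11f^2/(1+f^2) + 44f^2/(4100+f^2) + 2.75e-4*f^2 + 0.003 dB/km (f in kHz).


f^2 = 157847.29
alpha = 0.11*157847.29/(1+157847.29) + 44*157847.29/(4100+157847.29) + 2.75e-4*157847.29 + 0.003 = 86.407

86.407 dB/km


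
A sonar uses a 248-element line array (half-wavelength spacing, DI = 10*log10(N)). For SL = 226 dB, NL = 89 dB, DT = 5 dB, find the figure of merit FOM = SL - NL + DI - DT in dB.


155.94 dB


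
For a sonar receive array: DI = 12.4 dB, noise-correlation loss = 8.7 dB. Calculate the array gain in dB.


AG = DI - L_corr = 12.4 - 8.7 = 3.7

3.7 dB


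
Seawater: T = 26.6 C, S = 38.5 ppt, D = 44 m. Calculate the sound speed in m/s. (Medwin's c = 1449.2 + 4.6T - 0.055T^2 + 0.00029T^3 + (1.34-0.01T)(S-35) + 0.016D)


1542.57 m/s


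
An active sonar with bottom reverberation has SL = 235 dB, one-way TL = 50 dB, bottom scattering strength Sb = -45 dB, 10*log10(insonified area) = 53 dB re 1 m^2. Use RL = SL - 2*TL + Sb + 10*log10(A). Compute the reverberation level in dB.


RL = SL - 2*TL + Sb + 10*log10(A) = 235 - 2*50 + (-45) + 53 = 143

143 dB


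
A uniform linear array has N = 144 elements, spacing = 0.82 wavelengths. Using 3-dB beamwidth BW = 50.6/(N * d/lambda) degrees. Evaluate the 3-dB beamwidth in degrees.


BW = 50.6 / (144 * 0.82) = 50.6 / 118.08 = 0.43

0.43 deg


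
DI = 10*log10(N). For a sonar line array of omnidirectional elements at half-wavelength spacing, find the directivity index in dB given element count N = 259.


DI = 10*log10(259) = 24.13

24.13 dB


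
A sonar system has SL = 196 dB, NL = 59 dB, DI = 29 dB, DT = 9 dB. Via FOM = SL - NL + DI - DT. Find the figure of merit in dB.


FOM = SL - NL + DI - DT = 196 - 59 + 29 - 9 = 157

157 dB


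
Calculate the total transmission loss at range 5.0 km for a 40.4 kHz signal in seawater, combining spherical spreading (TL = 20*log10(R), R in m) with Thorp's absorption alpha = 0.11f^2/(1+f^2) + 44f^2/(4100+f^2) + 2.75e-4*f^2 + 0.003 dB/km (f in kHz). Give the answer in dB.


Step 1 (Thorp): alpha = 0.11*1632.16/(1+1632.16) + 44*1632.16/(4100+1632.16) + 2.75e-4*1632.16 + 0.003 = 13.0902 dB/km
Step 2: TL_spread = 20*log10(5000) = 73.98 dB
Step 3: TL_abs = alpha*R = 13.0902 * 5.0 = 65.45 dB
Step 4: TL_total = 73.98 + 65.45 = 139.43

139.43 dB


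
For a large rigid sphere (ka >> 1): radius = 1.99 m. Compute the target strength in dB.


TS = 10*log10(1.99^2 / 4) = 10*log10(0.990025) = -0.04

-0.04 dB


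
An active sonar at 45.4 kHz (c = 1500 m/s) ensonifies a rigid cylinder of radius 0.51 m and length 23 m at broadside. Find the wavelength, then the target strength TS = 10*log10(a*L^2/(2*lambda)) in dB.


Step 1: lambda = c/f = 1500/45400 = 0.03304 m
Step 2: TS = 10*log10(a*L^2/(2*lambda)) = 10*log10(0.51*23^2/(2*0.03304)) = 36.11

36.11 dB


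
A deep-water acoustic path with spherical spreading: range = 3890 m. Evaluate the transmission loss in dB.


TL = 20*log10(3890) = 71.8

71.8 dB


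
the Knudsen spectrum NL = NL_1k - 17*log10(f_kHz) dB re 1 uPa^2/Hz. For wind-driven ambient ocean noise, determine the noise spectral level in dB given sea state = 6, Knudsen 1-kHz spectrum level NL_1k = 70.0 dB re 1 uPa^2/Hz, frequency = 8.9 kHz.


NL = NL_1k - 17*log10(f_kHz) = 70.0 - 17*log10(8.9) = 70.0 - (16.14) = 53.86

53.86 dB


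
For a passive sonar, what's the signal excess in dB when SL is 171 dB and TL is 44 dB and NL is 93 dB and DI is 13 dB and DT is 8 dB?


SE = SL - TL - NL + DI - DT = 171 - 44 - 93 + 13 - 8 = 39

39 dB


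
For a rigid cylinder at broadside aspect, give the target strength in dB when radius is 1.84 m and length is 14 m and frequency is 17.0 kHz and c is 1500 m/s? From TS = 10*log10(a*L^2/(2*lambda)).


33.1 dB


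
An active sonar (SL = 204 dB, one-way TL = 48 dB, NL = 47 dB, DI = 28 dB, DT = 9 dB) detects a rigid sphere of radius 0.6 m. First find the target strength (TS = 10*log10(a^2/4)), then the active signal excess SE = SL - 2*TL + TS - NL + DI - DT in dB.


Step 1: TS = 10*log10(0.6^2/4) = -10.46 dB
Step 2: SE = SL - 2*TL + TS - NL + DI - DT = 204 - 2*48 + (-10.46) - 47 + 28 - 9 = 69.54

69.54 dB


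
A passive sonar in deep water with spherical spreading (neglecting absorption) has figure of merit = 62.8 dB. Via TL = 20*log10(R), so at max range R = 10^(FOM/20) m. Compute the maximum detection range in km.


At max range FOM = TL, so 20*log10(R) = 62.8
R = 10^(62.8/20) = 1380.38 m = 1.38 km

1.38 km


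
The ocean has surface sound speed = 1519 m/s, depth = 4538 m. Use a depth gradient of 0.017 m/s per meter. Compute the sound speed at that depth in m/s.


c = 1519 + 0.017 * 4538 = 1596.146

1596.146 m/s


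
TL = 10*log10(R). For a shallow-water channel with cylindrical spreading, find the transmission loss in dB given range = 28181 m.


TL = 10*log10(28181) = 44.5

44.5 dB


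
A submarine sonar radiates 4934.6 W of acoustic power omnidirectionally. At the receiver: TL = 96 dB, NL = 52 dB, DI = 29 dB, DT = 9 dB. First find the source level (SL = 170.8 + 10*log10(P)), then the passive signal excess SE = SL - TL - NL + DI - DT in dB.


Step 1: SL = 170.8 + 10*log10(4934.6) = 207.73 dB
Step 2: SE = SL - TL - NL + DI - DT = 207.73 - 96 - 52 + 29 - 9 = 79.73

79.73 dB


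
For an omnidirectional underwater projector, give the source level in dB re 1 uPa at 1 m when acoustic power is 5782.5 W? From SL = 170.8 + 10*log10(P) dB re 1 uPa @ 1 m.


SL = 170.8 + 10*log10(5782.5) = 170.8 + 37.62 = 208.42

208.42 dB


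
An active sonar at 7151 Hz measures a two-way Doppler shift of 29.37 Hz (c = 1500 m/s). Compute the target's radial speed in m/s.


3.08 m/s


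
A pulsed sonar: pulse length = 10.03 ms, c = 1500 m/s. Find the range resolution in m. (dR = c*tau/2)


7.5225 m


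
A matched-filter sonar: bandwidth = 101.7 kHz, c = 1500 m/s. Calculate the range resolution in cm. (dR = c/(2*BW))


0.74 cm


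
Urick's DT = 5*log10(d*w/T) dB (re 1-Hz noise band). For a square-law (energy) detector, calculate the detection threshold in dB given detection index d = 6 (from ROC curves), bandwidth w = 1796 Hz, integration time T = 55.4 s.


11.44 dB


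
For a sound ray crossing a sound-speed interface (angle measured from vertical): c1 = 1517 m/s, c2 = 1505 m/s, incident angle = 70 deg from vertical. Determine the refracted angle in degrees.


sin(theta2) = (c2/c1)*sin(theta1) = (1505/1517)*sin(70 deg) = 0.93226
theta2 = arcsin(0.93226) = 68.79

68.79 deg


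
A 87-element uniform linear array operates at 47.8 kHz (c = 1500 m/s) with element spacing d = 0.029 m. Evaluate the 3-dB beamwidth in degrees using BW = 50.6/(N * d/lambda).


0.63 deg


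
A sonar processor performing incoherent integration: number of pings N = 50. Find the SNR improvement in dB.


Gain = 5*log10(50) = 8.49

8.49 dB


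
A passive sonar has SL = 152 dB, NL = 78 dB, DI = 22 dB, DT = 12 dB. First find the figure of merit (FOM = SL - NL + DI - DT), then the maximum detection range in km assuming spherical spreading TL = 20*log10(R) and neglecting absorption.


Step 1: FOM = SL - NL + DI - DT = 152 - 78 + 22 - 12 = 84 dB
Step 2: at max range FOM = TL = 20*log10(R), so R = 10^(84/20) = 15848.93 m = 15.85 km

15.85 km


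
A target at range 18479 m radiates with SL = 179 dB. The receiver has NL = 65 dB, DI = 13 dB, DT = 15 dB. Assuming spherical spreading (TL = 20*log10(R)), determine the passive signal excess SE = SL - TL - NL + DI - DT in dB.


26.67 dB


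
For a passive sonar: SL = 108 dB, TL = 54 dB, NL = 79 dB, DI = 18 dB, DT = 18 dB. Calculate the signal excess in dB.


SE = SL - TL - NL + DI - DT = 108 - 54 - 79 + 18 - 18 = -25

-25 dB


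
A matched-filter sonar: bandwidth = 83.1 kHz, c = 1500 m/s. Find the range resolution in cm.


0.9 cm


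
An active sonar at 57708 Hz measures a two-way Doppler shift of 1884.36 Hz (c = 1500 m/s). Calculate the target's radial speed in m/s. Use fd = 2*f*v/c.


24.49 m/s


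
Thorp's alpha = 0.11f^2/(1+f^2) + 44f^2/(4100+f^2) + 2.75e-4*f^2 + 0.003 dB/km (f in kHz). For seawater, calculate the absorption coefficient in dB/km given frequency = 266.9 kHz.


f^2 = 71235.61
alpha = 0.11*71235.61/(1+71235.61) + 44*71235.61/(4100+71235.61) + 2.75e-4*71235.61 + 0.003 = 61.308

61.308 dB/km


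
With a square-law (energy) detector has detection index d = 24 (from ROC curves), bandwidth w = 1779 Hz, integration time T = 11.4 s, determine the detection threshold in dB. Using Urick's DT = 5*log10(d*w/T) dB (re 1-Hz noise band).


DT = 5*log10(d*w/T) = 5*log10(24 * 1779 / 11.4) = 5*log10(3745.26) = 17.87

17.87 dB


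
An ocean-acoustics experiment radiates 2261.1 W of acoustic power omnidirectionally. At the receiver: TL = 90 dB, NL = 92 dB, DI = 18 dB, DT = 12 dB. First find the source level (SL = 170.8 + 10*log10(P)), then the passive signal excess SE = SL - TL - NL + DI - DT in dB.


Step 1: SL = 170.8 + 10*log10(2261.1) = 204.34 dB
Step 2: SE = SL - TL - NL + DI - DT = 204.34 - 90 - 92 + 18 - 12 = 28.34

28.34 dB


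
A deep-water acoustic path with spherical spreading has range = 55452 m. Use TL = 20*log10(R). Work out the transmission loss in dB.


TL = 20*log10(55452) = 94.88

94.88 dB


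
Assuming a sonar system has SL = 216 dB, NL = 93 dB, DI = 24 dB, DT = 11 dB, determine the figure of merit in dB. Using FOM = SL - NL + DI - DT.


FOM = SL - NL + DI - DT = 216 - 93 + 24 - 11 = 136

136 dB


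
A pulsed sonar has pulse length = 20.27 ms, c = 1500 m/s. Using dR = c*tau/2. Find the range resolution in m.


dR = c*tau/2 = 1500 * 20.27e-3 / 2 = 15.2025

15.2025 m


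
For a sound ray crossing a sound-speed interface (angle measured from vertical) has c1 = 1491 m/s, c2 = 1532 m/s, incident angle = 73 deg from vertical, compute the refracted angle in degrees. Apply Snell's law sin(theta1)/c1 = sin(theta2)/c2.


sin(theta2) = (c2/c1)*sin(theta1) = (1532/1491)*sin(73 deg) = 0.9826
theta2 = arcsin(0.9826) = 79.3

79.3 deg


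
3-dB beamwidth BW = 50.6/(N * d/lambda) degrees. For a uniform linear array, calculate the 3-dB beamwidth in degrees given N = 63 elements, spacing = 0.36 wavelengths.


BW = 50.6 / (63 * 0.36) = 50.6 / 22.68 = 2.23

2.23 deg


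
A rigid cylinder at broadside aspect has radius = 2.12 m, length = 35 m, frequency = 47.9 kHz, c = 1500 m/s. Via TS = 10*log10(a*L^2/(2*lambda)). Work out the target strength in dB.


lambda = 1500/47900 = 0.03132 m
TS = 10*log10(2.12*35^2/(2*0.03132)) = 46.18

46.18 dB


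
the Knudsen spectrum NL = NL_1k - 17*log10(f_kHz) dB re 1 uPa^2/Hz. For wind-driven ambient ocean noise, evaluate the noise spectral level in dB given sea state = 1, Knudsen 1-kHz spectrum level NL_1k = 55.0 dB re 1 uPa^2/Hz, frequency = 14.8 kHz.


35.11 dB


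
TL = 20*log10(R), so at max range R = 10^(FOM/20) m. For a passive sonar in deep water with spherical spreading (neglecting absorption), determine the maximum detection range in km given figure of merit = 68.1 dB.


2.54 km


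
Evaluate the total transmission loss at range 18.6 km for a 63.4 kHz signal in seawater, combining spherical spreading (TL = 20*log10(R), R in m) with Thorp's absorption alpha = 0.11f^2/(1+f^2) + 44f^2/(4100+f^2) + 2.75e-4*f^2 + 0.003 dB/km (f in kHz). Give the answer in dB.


513.2 dB


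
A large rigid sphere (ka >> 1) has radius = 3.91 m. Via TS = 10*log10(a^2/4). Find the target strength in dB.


5.82 dB


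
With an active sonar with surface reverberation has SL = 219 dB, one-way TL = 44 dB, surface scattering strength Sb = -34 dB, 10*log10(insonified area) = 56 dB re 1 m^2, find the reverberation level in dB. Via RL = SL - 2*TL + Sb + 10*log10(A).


153 dB


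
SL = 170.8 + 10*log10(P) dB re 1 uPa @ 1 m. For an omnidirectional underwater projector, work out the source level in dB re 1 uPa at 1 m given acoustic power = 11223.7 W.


SL = 170.8 + 10*log10(11223.7) = 170.8 + 40.5 = 211.3

211.3 dB


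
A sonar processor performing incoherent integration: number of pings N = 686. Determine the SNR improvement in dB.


14.18 dB


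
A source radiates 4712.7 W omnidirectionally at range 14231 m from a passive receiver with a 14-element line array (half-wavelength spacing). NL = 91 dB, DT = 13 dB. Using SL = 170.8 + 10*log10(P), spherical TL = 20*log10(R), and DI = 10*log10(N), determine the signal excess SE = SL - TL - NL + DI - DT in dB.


Step 1: SL = 170.8 + 10*log10(4712.7) = 207.53 dB
Step 2: TL = 20*log10(14231) = 83.06 dB
Step 3: DI = 10*log10(14) = 11.46 dB
Step 4: SE = SL - TL - NL + DI - DT = 207.53 - 83.06 - 91 + 11.46 - 13 = 31.93

31.93 dB


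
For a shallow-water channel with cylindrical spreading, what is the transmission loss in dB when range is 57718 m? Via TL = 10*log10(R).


47.61 dB


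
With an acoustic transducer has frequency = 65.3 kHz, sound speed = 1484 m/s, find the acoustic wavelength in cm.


lambda = c/f = 1484 / 65300 = 0.0227 m = 2.27 cm

2.27 cm


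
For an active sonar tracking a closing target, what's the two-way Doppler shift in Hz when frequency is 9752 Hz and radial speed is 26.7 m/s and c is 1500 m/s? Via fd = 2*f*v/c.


fd = 2*f*v/c = 2 * 9752 * 26.7 / 1500 = 347.17

347.17 Hz


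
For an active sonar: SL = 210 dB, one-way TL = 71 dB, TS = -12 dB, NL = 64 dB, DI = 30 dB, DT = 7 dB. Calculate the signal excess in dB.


SE = SL - 2*TL + TS - NL + DI - DT = 210 - 2*71 + (-12) - 64 + 30 - 7 = 15

15 dB


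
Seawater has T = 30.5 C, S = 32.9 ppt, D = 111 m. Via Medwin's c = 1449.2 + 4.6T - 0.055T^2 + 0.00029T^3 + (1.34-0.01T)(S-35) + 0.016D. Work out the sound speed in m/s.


c = 1449.2 + 4.6*30.5 - 0.055*30.5^2 + 0.00029*30.5^3 + (1.34 - 0.01*30.5)*(32.9 - 35) + 0.016*111 = 1546.17

1546.17 m/s


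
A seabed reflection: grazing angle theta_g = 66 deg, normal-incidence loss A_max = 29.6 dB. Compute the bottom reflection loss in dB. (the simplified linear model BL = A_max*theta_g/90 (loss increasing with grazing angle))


21.71 dB


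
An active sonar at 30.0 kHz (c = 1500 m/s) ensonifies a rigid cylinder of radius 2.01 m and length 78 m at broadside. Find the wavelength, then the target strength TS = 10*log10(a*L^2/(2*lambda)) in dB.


Step 1: lambda = c/f = 1500/30000 = 0.05 m
Step 2: TS = 10*log10(a*L^2/(2*lambda)) = 10*log10(2.01*78^2/(2*0.05)) = 50.87

50.87 dB


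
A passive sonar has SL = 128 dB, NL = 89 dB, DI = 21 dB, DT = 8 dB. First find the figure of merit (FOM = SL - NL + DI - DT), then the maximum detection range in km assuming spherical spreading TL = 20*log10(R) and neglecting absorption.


Step 1: FOM = SL - NL + DI - DT = 128 - 89 + 21 - 8 = 52 dB
Step 2: at max range FOM = TL = 20*log10(R), so R = 10^(52/20) = 398.11 m = 0.4 km

0.4 km


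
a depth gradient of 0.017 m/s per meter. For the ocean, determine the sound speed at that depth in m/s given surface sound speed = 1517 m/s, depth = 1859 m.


c = 1517 + 0.017 * 1859 = 1548.603

1548.603 m/s


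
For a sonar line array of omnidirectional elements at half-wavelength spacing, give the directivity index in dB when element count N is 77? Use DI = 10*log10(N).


18.86 dB


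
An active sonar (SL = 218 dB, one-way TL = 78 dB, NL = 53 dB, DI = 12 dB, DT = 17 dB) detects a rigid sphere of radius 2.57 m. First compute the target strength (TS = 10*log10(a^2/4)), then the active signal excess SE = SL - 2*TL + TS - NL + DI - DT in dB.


Step 1: TS = 10*log10(2.57^2/4) = 2.18 dB
Step 2: SE = SL - 2*TL + TS - NL + DI - DT = 218 - 2*78 + (2.18) - 53 + 12 - 17 = 6.18

6.18 dB


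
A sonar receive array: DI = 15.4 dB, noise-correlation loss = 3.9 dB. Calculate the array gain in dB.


AG = DI - L_corr = 15.4 - 3.9 = 11.5

11.5 dB


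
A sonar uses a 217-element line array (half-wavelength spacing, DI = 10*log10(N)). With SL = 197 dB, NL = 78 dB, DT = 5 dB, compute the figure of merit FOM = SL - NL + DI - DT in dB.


137.36 dB


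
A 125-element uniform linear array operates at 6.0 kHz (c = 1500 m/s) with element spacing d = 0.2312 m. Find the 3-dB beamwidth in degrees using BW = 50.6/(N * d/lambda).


Step 1: lambda = 1500/6000 = 0.25 m
Step 2: d/lambda = 0.2312/0.25 = 0.9248
Step 3: BW = 50.6/(N * d/lambda) = 50.6/(125 * 0.9248) = 0.44

0.44 deg


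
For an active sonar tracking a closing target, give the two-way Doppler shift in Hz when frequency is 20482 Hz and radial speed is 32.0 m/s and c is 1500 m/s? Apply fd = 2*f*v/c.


fd = 2*f*v/c = 2 * 20482 * 32.0 / 1500 = 873.9

873.9 Hz


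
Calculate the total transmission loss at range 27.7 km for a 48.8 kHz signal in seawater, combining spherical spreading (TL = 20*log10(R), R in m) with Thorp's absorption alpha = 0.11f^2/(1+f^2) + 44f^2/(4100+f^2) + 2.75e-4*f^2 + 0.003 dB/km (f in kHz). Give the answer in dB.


557.94 dB


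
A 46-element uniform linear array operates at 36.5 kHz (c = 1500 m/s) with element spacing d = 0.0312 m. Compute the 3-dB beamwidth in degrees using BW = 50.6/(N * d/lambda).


Step 1: lambda = 1500/36500 = 0.0411 m
Step 2: d/lambda = 0.0312/0.0411 = 0.7591
Step 3: BW = 50.6/(N * d/lambda) = 50.6/(46 * 0.7591) = 1.45

1.45 deg


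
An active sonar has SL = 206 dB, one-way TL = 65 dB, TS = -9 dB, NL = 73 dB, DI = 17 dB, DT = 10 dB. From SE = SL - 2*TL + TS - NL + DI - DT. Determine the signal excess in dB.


SE = SL - 2*TL + TS - NL + DI - DT = 206 - 2*65 + (-9) - 73 + 17 - 10 = 1

1 dB


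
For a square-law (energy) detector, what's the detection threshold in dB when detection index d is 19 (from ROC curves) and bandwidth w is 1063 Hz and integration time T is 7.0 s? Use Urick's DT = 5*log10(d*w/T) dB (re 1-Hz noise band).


17.3 dB


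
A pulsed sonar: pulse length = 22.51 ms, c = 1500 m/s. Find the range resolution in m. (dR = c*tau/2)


dR = c*tau/2 = 1500 * 22.51e-3 / 2 = 16.8825

16.8825 m


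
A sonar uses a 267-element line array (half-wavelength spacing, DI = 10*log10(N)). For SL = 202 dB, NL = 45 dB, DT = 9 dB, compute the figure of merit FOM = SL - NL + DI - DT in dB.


Step 1: DI = 10*log10(267) = 24.27 dB
Step 2: FOM = SL - NL + DI - DT = 202 - 45 + 24.27 - 9 = 172.27

172.27 dB


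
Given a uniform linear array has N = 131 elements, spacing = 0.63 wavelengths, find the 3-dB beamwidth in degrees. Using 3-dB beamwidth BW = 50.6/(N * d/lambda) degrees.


0.61 deg
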